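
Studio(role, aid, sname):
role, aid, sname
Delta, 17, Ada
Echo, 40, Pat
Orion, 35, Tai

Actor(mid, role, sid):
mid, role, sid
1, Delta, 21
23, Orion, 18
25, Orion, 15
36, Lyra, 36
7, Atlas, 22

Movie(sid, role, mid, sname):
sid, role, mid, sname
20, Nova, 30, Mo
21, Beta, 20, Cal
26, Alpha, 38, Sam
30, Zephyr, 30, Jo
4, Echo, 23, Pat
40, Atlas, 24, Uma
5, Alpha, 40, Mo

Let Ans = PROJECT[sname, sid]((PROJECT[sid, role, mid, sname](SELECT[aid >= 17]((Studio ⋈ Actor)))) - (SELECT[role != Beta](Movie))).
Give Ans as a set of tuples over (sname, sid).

{(Ada, 21), (Tai, 15), (Tai, 18)}

Joining Studio and Actor on role yields {(Delta, 17, Ada, 1, 21), (Orion, 35, Tai, 23, 18), (Orion, 35, Tai, 25, 15)}.
Filtering on aid >= 17 leaves {(Delta, 17, Ada, 1, 21), (Orion, 35, Tai, 23, 18), (Orion, 35, Tai, 25, 15)}.
π_{sid, role, mid, sname} gives {(15, Orion, 25, Tai), (18, Orion, 23, Tai), (21, Delta, 1, Ada)}.
Filtering on role != Beta leaves {(20, Nova, 30, Mo), (26, Alpha, 38, Sam), (30, Zephyr, 30, Jo), (4, Echo, 23, Pat), (40, Atlas, 24, Uma), (5, Alpha, 40, Mo)}.
Set difference of the two operands is {(15, Orion, 25, Tai), (18, Orion, 23, Tai), (21, Delta, 1, Ada)}.
π_{sname, sid} gives {(Ada, 21), (Tai, 15), (Tai, 18)}.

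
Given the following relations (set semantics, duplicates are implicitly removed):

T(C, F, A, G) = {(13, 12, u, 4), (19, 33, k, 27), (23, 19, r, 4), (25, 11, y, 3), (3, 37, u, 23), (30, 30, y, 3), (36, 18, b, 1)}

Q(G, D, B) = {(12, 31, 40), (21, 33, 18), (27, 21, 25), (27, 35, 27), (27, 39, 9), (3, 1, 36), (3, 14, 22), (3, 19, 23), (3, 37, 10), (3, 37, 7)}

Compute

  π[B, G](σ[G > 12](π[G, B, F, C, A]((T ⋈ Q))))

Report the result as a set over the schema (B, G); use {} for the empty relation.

{(25, 27), (27, 27), (9, 27)}

Joining T and Q on G yields {(19, 33, k, 27, 21, 25), (19, 33, k, 27, 35, 27), (19, 33, k, 27, 39, 9), (25, 11, y, 3, 1, 36), (25, 11, y, 3, 14, 22), (25, 11, y, 3, 19, 23), (25, 11, y, 3, 37, 10), (25, 11, y, 3, 37, 7), (30, 30, y, 3, 1, 36), (30, 30, y, 3, 14, 22), (30, 30, y, 3, 19, 23), (30, 30, y, 3, 37, 10), (30, 30, y, 3, 37, 7)}.
Keep only column(s) G, B, F, C, A: {(27, 25, 33, 19, k), (27, 27, 33, 19, k), (27, 9, 33, 19, k), (3, 10, 11, 25, y), (3, 10, 30, 30, y), (3, 22, 11, 25, y), (3, 22, 30, 30, y), (3, 23, 11, 25, y), (3, 23, 30, 30, y), (3, 36, 11, 25, y), (3, 36, 30, 30, y), (3, 7, 11, 25, y), (3, 7, 30, 30, y)}
Filtering on G > 12 leaves {(27, 25, 33, 19, k), (27, 27, 33, 19, k), (27, 9, 33, 19, k)}.
Keep only column(s) B, G: {(25, 27), (27, 27), (9, 27)}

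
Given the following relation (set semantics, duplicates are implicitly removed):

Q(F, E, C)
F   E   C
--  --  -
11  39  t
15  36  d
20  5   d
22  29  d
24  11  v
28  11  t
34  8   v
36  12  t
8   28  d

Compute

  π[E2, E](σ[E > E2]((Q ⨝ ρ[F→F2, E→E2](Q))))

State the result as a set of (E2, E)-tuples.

{(11, 12), (11, 39), (12, 39), (28, 29), (28, 36), (29, 36), (5, 28), (5, 29), (5, 36), (8, 11)}

ρ[F→F2, E→E2]: schema becomes (F2, E2, C); tuples unchanged.
Q ⋈ ρ[F→F2, E→E2](Q) (natural join on C): {(11, 39, t, 11, 39), (11, 39, t, 28, 11), (11, 39, t, 36, 12), (15, 36, d, 15, 36), (15, 36, d, 20, 5), (15, 36, d, 22, 29), (15, 36, d, 8, 28), (20, 5, d, 15, 36), (20, 5, d, 20, 5), (20, 5, d, 22, 29), (20, 5, d, 8, 28), (22, 29, d, 15, 36), (22, 29, d, 20, 5), (22, 29, d, 22, 29), (22, 29, d, 8, 28), (24, 11, v, 24, 11), (24, 11, v, 34, 8), (28, 11, t, 11, 39), (28, 11, t, 28, 11), (28, 11, t, 36, 12), (34, 8, v, 24, 11), (34, 8, v, 34, 8), (36, 12, t, 11, 39), (36, 12, t, 28, 11), (36, 12, t, 36, 12), (8, 28, d, 15, 36), (8, 28, d, 20, 5), (8, 28, d, 22, 29), (8, 28, d, 8, 28)}
Filtering on E > E2 leaves {(11, 39, t, 28, 11), (11, 39, t, 36, 12), (15, 36, d, 20, 5), (15, 36, d, 22, 29), (15, 36, d, 8, 28), (22, 29, d, 20, 5), (22, 29, d, 8, 28), (24, 11, v, 34, 8), (36, 12, t, 28, 11), (8, 28, d, 20, 5)}.
Projecting to E2, E: {(11, 12), (11, 39), (12, 39), (28, 29), (28, 36), (29, 36), (5, 28), (5, 29), (5, 36), (8, 11)}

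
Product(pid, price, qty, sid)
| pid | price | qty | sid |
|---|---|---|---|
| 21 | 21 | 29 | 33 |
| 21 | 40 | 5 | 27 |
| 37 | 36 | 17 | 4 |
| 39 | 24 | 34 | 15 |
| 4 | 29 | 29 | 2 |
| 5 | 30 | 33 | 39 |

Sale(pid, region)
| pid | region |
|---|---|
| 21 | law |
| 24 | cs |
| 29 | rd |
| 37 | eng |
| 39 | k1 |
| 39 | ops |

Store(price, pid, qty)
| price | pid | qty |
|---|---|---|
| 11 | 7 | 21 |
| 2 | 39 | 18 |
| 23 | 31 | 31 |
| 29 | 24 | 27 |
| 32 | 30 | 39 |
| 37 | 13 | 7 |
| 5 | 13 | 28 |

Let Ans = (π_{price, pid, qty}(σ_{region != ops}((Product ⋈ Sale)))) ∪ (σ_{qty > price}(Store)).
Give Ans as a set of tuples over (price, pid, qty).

Product ⋈ Sale (natural join on pid): {(21, 21, 29, 33, law), (21, 40, 5, 27, law), (37, 36, 17, 4, eng), (39, 24, 34, 15, k1), (39, 24, 34, 15, ops)}
Filtering on region != ops leaves {(21, 21, 29, 33, law), (21, 40, 5, 27, law), (37, 36, 17, 4, eng), (39, 24, 34, 15, k1)}.
π_{price, pid, qty} gives {(21, 21, 29), (24, 39, 34), (36, 37, 17), (40, 21, 5)}.
Filtering on qty > price leaves {(11, 7, 21), (2, 39, 18), (23, 31, 31), (32, 30, 39), (5, 13, 28)}.
Union: {(21, 21, 29), (24, 39, 34), (36, 37, 17), (40, 21, 5)} with {(11, 7, 21), (2, 39, 18), (23, 31, 31), (32, 30, 39), (5, 13, 28)} → {(11, 7, 21), (2, 39, 18), (21, 21, 29), (23, 31, 31), (24, 39, 34), (32, 30, 39), (36, 37, 17), (40, 21, 5), (5, 13, 28)}

{(11, 7, 21), (2, 39, 18), (21, 21, 29), (23, 31, 31), (24, 39, 34), (32, 30, 39), (36, 37, 17), (40, 21, 5), (5, 13, 28)}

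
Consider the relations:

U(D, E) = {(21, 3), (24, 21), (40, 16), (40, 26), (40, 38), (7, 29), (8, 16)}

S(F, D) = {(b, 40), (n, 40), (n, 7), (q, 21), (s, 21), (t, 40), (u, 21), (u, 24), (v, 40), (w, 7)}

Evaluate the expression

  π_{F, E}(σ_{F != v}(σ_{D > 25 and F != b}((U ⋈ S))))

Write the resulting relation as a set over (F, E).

{(n, 16), (n, 26), (n, 38), (t, 16), (t, 26), (t, 38)}

Natural join on D: {(21, 3, q), (21, 3, s), (21, 3, u), (24, 21, u), (40, 16, b), (40, 16, n), (40, 16, t), (40, 16, v), (40, 26, b), (40, 26, n), (40, 26, t), (40, 26, v), (40, 38, b), (40, 38, n), (40, 38, t), (40, 38, v), (7, 29, n), (7, 29, w)}
Apply σ_{D > 25 and F != b}; surviving tuples: {(40, 16, n), (40, 16, t), (40, 16, v), (40, 26, n), (40, 26, t), (40, 26, v), (40, 38, n), (40, 38, t), (40, 38, v)}
Apply σ_{F != v}; surviving tuples: {(40, 16, n), (40, 16, t), (40, 26, n), (40, 26, t), (40, 38, n), (40, 38, t)}
Projecting to F, E: {(n, 16), (n, 26), (n, 38), (t, 16), (t, 26), (t, 38)}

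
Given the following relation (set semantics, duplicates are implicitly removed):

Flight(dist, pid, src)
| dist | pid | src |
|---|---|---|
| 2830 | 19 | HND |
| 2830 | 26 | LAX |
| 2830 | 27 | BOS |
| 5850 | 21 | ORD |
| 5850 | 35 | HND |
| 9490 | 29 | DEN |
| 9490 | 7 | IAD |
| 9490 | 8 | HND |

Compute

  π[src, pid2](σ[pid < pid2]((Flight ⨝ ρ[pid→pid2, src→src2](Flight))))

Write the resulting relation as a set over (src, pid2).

{(HND, 26), (HND, 27), (HND, 29), (IAD, 29), (IAD, 8), (LAX, 27), (ORD, 35)}

ρ[pid→pid2, src→src2]: schema becomes (dist, pid2, src2); tuples unchanged.
Natural join on dist: {(2830, 19, HND, 19, HND), (2830, 19, HND, 26, LAX), (2830, 19, HND, 27, BOS), (2830, 26, LAX, 19, HND), (2830, 26, LAX, 26, LAX), (2830, 26, LAX, 27, BOS), (2830, 27, BOS, 19, HND), (2830, 27, BOS, 26, LAX), (2830, 27, BOS, 27, BOS), (5850, 21, ORD, 21, ORD), (5850, 21, ORD, 35, HND), (5850, 35, HND, 21, ORD), (5850, 35, HND, 35, HND), (9490, 29, DEN, 29, DEN), (9490, 29, DEN, 7, IAD), (9490, 29, DEN, 8, HND), (9490, 7, IAD, 29, DEN), (9490, 7, IAD, 7, IAD), (9490, 7, IAD, 8, HND), (9490, 8, HND, 29, DEN), (9490, 8, HND, 7, IAD), (9490, 8, HND, 8, HND)}
Selection pid < pid2: {(2830, 19, HND, 26, LAX), (2830, 19, HND, 27, BOS), (2830, 26, LAX, 27, BOS), (5850, 21, ORD, 35, HND), (9490, 7, IAD, 29, DEN), (9490, 7, IAD, 8, HND), (9490, 8, HND, 29, DEN)}
Projecting to src, pid2: {(HND, 26), (HND, 27), (HND, 29), (IAD, 29), (IAD, 8), (LAX, 27), (ORD, 35)}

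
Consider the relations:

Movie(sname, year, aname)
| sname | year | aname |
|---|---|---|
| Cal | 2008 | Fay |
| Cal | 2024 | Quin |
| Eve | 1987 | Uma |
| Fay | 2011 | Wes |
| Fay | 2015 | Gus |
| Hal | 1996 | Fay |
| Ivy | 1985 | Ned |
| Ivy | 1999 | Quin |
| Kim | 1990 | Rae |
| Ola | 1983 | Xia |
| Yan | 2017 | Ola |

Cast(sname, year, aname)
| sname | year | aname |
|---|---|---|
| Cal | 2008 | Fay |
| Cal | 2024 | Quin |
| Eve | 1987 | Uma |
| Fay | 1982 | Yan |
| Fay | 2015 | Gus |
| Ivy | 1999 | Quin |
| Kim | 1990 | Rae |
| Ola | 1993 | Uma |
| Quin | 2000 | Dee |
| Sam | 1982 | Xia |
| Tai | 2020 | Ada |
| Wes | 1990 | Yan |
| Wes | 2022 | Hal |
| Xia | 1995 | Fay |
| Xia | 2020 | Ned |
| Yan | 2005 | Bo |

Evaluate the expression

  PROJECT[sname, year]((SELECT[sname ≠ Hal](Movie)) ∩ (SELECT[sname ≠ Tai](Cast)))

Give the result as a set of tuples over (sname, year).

{(Cal, 2008), (Cal, 2024), (Eve, 1987), (Fay, 2015), (Ivy, 1999), (Kim, 1990)}

σ[sname ≠ Hal]: keep tuples satisfying sname ≠ Hal → {(Cal, 2008, Fay), (Cal, 2024, Quin), (Eve, 1987, Uma), (Fay, 2011, Wes), (Fay, 2015, Gus), (Ivy, 1985, Ned), (Ivy, 1999, Quin), (Kim, 1990, Rae), (Ola, 1983, Xia), (Yan, 2017, Ola)}
σ[sname ≠ Tai]: keep tuples satisfying sname ≠ Tai → {(Cal, 2008, Fay), (Cal, 2024, Quin), (Eve, 1987, Uma), (Fay, 1982, Yan), (Fay, 2015, Gus), (Ivy, 1999, Quin), (Kim, 1990, Rae), (Ola, 1993, Uma), (Quin, 2000, Dee), (Sam, 1982, Xia), (Wes, 1990, Yan), (Wes, 2022, Hal), (Xia, 1995, Fay), (Xia, 2020, Ned), (Yan, 2005, Bo)}
Set intersection of the two operands is {(Cal, 2008, Fay), (Cal, 2024, Quin), (Eve, 1987, Uma), (Fay, 2015, Gus), (Ivy, 1999, Quin), (Kim, 1990, Rae)}.
Keep only column(s) sname, year: {(Cal, 2008), (Cal, 2024), (Eve, 1987), (Fay, 2015), (Ivy, 1999), (Kim, 1990)}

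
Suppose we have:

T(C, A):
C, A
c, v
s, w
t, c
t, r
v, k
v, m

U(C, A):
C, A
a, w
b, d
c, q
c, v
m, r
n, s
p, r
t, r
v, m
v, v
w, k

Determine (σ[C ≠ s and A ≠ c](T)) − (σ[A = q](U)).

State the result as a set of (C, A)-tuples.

{(c, v), (t, r), (v, k), (v, m)}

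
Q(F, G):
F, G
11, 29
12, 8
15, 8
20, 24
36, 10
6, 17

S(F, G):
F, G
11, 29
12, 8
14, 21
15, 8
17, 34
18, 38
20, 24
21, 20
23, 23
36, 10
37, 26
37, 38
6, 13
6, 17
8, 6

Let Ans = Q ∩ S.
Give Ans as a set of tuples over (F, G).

{(11, 29), (12, 8), (15, 8), (20, 24), (36, 10), (6, 17)}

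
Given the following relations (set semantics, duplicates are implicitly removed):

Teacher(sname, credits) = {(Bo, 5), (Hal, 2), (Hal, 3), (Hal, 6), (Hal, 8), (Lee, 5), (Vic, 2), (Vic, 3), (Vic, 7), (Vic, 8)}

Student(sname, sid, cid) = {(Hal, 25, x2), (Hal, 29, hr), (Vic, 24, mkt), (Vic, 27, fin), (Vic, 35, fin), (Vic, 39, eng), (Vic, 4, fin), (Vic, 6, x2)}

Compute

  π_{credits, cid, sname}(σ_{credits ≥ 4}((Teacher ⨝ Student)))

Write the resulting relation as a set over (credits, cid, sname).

{(6, hr, Hal), (6, x2, Hal), (7, eng, Vic), (7, fin, Vic), (7, mkt, Vic), (7, x2, Vic), (8, eng, Vic), (8, fin, Vic), (8, hr, Hal), (8, mkt, Vic), (8, x2, Hal), (8, x2, Vic)}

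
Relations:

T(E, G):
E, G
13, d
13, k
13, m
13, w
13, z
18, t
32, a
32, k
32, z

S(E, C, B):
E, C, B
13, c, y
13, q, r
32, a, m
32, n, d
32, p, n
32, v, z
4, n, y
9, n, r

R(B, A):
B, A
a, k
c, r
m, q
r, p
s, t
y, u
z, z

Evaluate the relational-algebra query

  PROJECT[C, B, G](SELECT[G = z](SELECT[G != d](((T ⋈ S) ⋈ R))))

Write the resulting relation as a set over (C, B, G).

{(a, m, z), (c, y, z), (q, r, z), (v, z, z)}

Joining T and S on E yields {(13, d, c, y), (13, d, q, r), (13, k, c, y), (13, k, q, r), (13, m, c, y), (13, m, q, r), (13, w, c, y), (13, w, q, r), (13, z, c, y), (13, z, q, r), (32, a, a, m), (32, a, n, d), (32, a, p, n), (32, a, v, z), (32, k, a, m), (32, k, n, d), (32, k, p, n), (32, k, v, z), (32, z, a, m), (32, z, n, d), (32, z, p, n), (32, z, v, z)}.
Joining (T ⋈ S) and R on B yields {(13, d, c, y, u), (13, d, q, r, p), (13, k, c, y, u), (13, k, q, r, p), (13, m, c, y, u), (13, m, q, r, p), (13, w, c, y, u), (13, w, q, r, p), (13, z, c, y, u), (13, z, q, r, p), (32, a, a, m, q), (32, a, v, z, z), (32, k, a, m, q), (32, k, v, z, z), (32, z, a, m, q), (32, z, v, z, z)}.
Apply σ_{G != d}; surviving tuples: {(13, k, c, y, u), (13, k, q, r, p), (13, m, c, y, u), (13, m, q, r, p), (13, w, c, y, u), (13, w, q, r, p), (13, z, c, y, u), (13, z, q, r, p), (32, a, a, m, q), (32, a, v, z, z), (32, k, a, m, q), (32, k, v, z, z), (32, z, a, m, q), (32, z, v, z, z)}
Apply σ_{G = z}; surviving tuples: {(13, z, c, y, u), (13, z, q, r, p), (32, z, a, m, q), (32, z, v, z, z)}
π[C, B, G]: project onto (C, B, G) → {(a, m, z), (c, y, z), (q, r, z), (v, z, z)}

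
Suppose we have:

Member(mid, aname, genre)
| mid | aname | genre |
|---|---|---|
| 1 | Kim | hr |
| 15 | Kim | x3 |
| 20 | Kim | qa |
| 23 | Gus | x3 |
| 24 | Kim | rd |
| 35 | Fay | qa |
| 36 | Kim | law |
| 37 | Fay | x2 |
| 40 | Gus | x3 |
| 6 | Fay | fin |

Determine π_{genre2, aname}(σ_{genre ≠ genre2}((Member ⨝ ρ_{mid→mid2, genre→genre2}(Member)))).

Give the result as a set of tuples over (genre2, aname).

{(fin, Fay), (hr, Kim), (law, Kim), (qa, Fay), (qa, Kim), (rd, Kim), (x2, Fay), (x3, Kim)}

ρ[mid→mid2, genre→genre2]: schema becomes (mid2, aname, genre2); tuples unchanged.
Joining Member and ρ_{mid→mid2, genre→genre2}(Member) on aname yields {(1, Kim, hr, 1, hr), (1, Kim, hr, 15, x3), (1, Kim, hr, 20, qa), (1, Kim, hr, 24, rd), (1, Kim, hr, 36, law), (15, Kim, x3, 1, hr), (15, Kim, x3, 15, x3), (15, Kim, x3, 20, qa), (15, Kim, x3, 24, rd), (15, Kim, x3, 36, law), (20, Kim, qa, 1, hr), (20, Kim, qa, 15, x3), (20, Kim, qa, 20, qa), (20, Kim, qa, 24, rd), (20, Kim, qa, 36, law), (23, Gus, x3, 23, x3), (23, Gus, x3, 40, x3), (24, Kim, rd, 1, hr), (24, Kim, rd, 15, x3), (24, Kim, rd, 20, qa), (24, Kim, rd, 24, rd), (24, Kim, rd, 36, law), (35, Fay, qa, 35, qa), (35, Fay, qa, 37, x2), (35, Fay, qa, 6, fin), (36, Kim, law, 1, hr), (36, Kim, law, 15, x3), (36, Kim, law, 20, qa), (36, Kim, law, 24, rd), (36, Kim, law, 36, law), (37, Fay, x2, 35, qa), (37, Fay, x2, 37, x2), (37, Fay, x2, 6, fin), (40, Gus, x3, 23, x3), (40, Gus, x3, 40, x3), (6, Fay, fin, 35, qa), (6, Fay, fin, 37, x2), (6, Fay, fin, 6, fin)}.
Apply σ_{genre ≠ genre2}; surviving tuples: {(1, Kim, hr, 15, x3), (1, Kim, hr, 20, qa), (1, Kim, hr, 24, rd), (1, Kim, hr, 36, law), (15, Kim, x3, 1, hr), (15, Kim, x3, 20, qa), (15, Kim, x3, 24, rd), (15, Kim, x3, 36, law), (20, Kim, qa, 1, hr), (20, Kim, qa, 15, x3), (20, Kim, qa, 24, rd), (20, Kim, qa, 36, law), (24, Kim, rd, 1, hr), (24, Kim, rd, 15, x3), (24, Kim, rd, 20, qa), (24, Kim, rd, 36, law), (35, Fay, qa, 37, x2), (35, Fay, qa, 6, fin), (36, Kim, law, 1, hr), (36, Kim, law, 15, x3), (36, Kim, law, 20, qa), (36, Kim, law, 24, rd), (37, Fay, x2, 35, qa), (37, Fay, x2, 6, fin), (6, Fay, fin, 35, qa), (6, Fay, fin, 37, x2)}
π[genre2, aname]: project onto (genre2, aname) (18 duplicate(s) eliminated) → {(fin, Fay), (hr, Kim), (law, Kim), (qa, Fay), (qa, Kim), (rd, Kim), (x2, Fay), (x3, Kim)}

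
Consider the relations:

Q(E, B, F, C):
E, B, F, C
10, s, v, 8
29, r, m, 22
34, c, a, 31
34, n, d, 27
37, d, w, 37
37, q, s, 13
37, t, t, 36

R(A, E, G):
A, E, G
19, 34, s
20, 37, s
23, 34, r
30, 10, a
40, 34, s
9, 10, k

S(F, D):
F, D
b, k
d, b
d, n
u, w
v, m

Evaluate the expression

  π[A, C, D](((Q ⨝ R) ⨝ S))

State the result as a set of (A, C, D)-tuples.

{(19, 27, b), (19, 27, n), (23, 27, b), (23, 27, n), (30, 8, m), (40, 27, b), (40, 27, n), (9, 8, m)}

Joining Q and R on E yields {(10, s, v, 8, 30, a), (10, s, v, 8, 9, k), (34, c, a, 31, 19, s), (34, c, a, 31, 23, r), (34, c, a, 31, 40, s), (34, n, d, 27, 19, s), (34, n, d, 27, 23, r), (34, n, d, 27, 40, s), (37, d, w, 37, 20, s), (37, q, s, 13, 20, s), (37, t, t, 36, 20, s)}.
Joining (Q ⨝ R) and S on F yields {(10, s, v, 8, 30, a, m), (10, s, v, 8, 9, k, m), (34, n, d, 27, 19, s, b), (34, n, d, 27, 19, s, n), (34, n, d, 27, 23, r, b), (34, n, d, 27, 23, r, n), (34, n, d, 27, 40, s, b), (34, n, d, 27, 40, s, n)}.
Keep only column(s) A, C, D: {(19, 27, b), (19, 27, n), (23, 27, b), (23, 27, n), (30, 8, m), (40, 27, b), (40, 27, n), (9, 8, m)}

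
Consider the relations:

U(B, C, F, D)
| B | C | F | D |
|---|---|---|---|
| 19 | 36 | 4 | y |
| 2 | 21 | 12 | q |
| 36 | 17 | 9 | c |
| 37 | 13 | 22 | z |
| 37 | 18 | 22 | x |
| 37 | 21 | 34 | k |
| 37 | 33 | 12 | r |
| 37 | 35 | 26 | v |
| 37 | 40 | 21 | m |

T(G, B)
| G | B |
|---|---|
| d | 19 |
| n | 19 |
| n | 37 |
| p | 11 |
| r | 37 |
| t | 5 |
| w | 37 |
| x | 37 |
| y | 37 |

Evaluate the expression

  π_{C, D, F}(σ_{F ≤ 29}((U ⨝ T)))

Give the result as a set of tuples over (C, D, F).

{(13, z, 22), (18, x, 22), (33, r, 12), (35, v, 26), (36, y, 4), (40, m, 21)}

Natural join on B: {(19, 36, 4, y, d), (19, 36, 4, y, n), (37, 13, 22, z, n), (37, 13, 22, z, r), (37, 13, 22, z, w), (37, 13, 22, z, x), (37, 13, 22, z, y), (37, 18, 22, x, n), (37, 18, 22, x, r), (37, 18, 22, x, w), (37, 18, 22, x, x), (37, 18, 22, x, y), (37, 21, 34, k, n), (37, 21, 34, k, r), (37, 21, 34, k, w), (37, 21, 34, k, x), (37, 21, 34, k, y), (37, 33, 12, r, n), (37, 33, 12, r, r), (37, 33, 12, r, w), (37, 33, 12, r, x), (37, 33, 12, r, y), (37, 35, 26, v, n), (37, 35, 26, v, r), (37, 35, 26, v, w), (37, 35, 26, v, x), (37, 35, 26, v, y), (37, 40, 21, m, n), (37, 40, 21, m, r), (37, 40, 21, m, w), (37, 40, 21, m, x), (37, 40, 21, m, y)}
Selection F ≤ 29: {(19, 36, 4, y, d), (19, 36, 4, y, n), (37, 13, 22, z, n), (37, 13, 22, z, r), (37, 13, 22, z, w), (37, 13, 22, z, x), (37, 13, 22, z, y), (37, 18, 22, x, n), (37, 18, 22, x, r), (37, 18, 22, x, w), (37, 18, 22, x, x), (37, 18, 22, x, y), (37, 33, 12, r, n), (37, 33, 12, r, r), (37, 33, 12, r, w), (37, 33, 12, r, x), (37, 33, 12, r, y), (37, 35, 26, v, n), (37, 35, 26, v, r), (37, 35, 26, v, w), (37, 35, 26, v, x), (37, 35, 26, v, y), (37, 40, 21, m, n), (37, 40, 21, m, r), (37, 40, 21, m, w), (37, 40, 21, m, x), (37, 40, 21, m, y)}
Projecting to C, D, F (21 duplicate(s) eliminated): {(13, z, 22), (18, x, 22), (33, r, 12), (35, v, 26), (36, y, 4), (40, m, 21)}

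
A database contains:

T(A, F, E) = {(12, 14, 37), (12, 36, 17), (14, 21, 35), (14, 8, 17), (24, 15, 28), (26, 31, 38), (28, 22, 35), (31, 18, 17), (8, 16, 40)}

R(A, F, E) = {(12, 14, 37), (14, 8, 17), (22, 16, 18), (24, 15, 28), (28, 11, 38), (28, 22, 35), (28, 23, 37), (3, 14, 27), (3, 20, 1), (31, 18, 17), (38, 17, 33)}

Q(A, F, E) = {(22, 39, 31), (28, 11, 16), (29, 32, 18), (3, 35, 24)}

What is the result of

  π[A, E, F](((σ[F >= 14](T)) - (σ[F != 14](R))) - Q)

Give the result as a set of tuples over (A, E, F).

{(12, 17, 36), (12, 37, 14), (14, 35, 21), (26, 38, 31), (8, 40, 16)}

Apply σ_{F >= 14}; surviving tuples: {(12, 14, 37), (12, 36, 17), (14, 21, 35), (24, 15, 28), (26, 31, 38), (28, 22, 35), (31, 18, 17), (8, 16, 40)}
Apply σ_{F != 14}; surviving tuples: {(14, 8, 17), (22, 16, 18), (24, 15, 28), (28, 11, 38), (28, 22, 35), (28, 23, 37), (3, 20, 1), (31, 18, 17), (38, 17, 33)}
Set difference of the two operands is {(12, 14, 37), (12, 36, 17), (14, 21, 35), (26, 31, 38), (8, 16, 40)}.
Set difference of the two operands is {(12, 14, 37), (12, 36, 17), (14, 21, 35), (26, 31, 38), (8, 16, 40)}.
π_{A, E, F} gives {(12, 17, 36), (12, 37, 14), (14, 35, 21), (26, 38, 31), (8, 40, 16)}.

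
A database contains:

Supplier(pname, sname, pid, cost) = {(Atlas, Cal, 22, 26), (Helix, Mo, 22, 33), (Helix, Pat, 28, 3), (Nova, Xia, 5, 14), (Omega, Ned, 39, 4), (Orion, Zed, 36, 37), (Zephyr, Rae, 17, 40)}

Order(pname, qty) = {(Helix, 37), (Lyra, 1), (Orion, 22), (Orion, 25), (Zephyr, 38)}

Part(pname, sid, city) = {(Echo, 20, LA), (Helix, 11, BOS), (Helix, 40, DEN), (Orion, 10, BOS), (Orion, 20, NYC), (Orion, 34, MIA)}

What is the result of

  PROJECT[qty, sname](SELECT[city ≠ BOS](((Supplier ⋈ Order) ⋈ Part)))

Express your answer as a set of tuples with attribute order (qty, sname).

{(22, Zed), (25, Zed), (37, Mo), (37, Pat)}

Joining Supplier and Order on pname yields {(Helix, Mo, 22, 33, 37), (Helix, Pat, 28, 3, 37), (Orion, Zed, 36, 37, 22), (Orion, Zed, 36, 37, 25), (Zephyr, Rae, 17, 40, 38)}.
Joining (Supplier ⋈ Order) and Part on pname yields {(Helix, Mo, 22, 33, 37, 11, BOS), (Helix, Mo, 22, 33, 37, 40, DEN), (Helix, Pat, 28, 3, 37, 11, BOS), (Helix, Pat, 28, 3, 37, 40, DEN), (Orion, Zed, 36, 37, 22, 10, BOS), (Orion, Zed, 36, 37, 22, 20, NYC), (Orion, Zed, 36, 37, 22, 34, MIA), (Orion, Zed, 36, 37, 25, 10, BOS), (Orion, Zed, 36, 37, 25, 20, NYC), (Orion, Zed, 36, 37, 25, 34, MIA)}.
σ[city ≠ BOS]: keep tuples satisfying city ≠ BOS → {(Helix, Mo, 22, 33, 37, 40, DEN), (Helix, Pat, 28, 3, 37, 40, DEN), (Orion, Zed, 36, 37, 22, 20, NYC), (Orion, Zed, 36, 37, 22, 34, MIA), (Orion, Zed, 36, 37, 25, 20, NYC), (Orion, Zed, 36, 37, 25, 34, MIA)}
π[qty, sname]: project onto (qty, sname) (2 duplicate(s) eliminated) → {(22, Zed), (25, Zed), (37, Mo), (37, Pat)}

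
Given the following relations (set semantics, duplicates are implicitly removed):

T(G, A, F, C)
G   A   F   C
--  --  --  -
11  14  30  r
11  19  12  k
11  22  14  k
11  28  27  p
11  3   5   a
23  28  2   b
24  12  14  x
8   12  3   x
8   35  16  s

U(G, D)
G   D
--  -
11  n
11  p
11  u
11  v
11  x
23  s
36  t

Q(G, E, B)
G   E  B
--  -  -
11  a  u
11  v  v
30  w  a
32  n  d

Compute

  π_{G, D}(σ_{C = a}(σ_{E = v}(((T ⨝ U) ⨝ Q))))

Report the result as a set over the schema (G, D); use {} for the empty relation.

Natural join on G: {(11, 14, 30, r, n), (11, 14, 30, r, p), (11, 14, 30, r, u), (11, 14, 30, r, v), (11, 14, 30, r, x), (11, 19, 12, k, n), (11, 19, 12, k, p), (11, 19, 12, k, u), (11, 19, 12, k, v), (11, 19, 12, k, x), (11, 22, 14, k, n), (11, 22, 14, k, p), (11, 22, 14, k, u), (11, 22, 14, k, v), (11, 22, 14, k, x), (11, 28, 27, p, n), (11, 28, 27, p, p), (11, 28, 27, p, u), (11, 28, 27, p, v), (11, 28, 27, p, x), (11, 3, 5, a, n), (11, 3, 5, a, p), (11, 3, 5, a, u), (11, 3, 5, a, v), (11, 3, 5, a, x), (23, 28, 2, b, s)}
Natural join on G: {(11, 14, 30, r, n, a, u), (11, 14, 30, r, n, v, v), (11, 14, 30, r, p, a, u), (11, 14, 30, r, p, v, v), (11, 14, 30, r, u, a, u), (11, 14, 30, r, u, v, v), (11, 14, 30, r, v, a, u), (11, 14, 30, r, v, v, v), (11, 14, 30, r, x, a, u), (11, 14, 30, r, x, v, v), (11, 19, 12, k, n, a, u), (11, 19, 12, k, n, v, v), (11, 19, 12, k, p, a, u), (11, 19, 12, k, p, v, v), (11, 19, 12, k, u, a, u), (11, 19, 12, k, u, v, v), (11, 19, 12, k, v, a, u), (11, 19, 12, k, v, v, v), (11, 19, 12, k, x, a, u), (11, 19, 12, k, x, v, v), (11, 22, 14, k, n, a, u), (11, 22, 14, k, n, v, v), (11, 22, 14, k, p, a, u), (11, 22, 14, k, p, v, v), (11, 22, 14, k, u, a, u), (11, 22, 14, k, u, v, v), (11, 22, 14, k, v, a, u), (11, 22, 14, k, v, v, v), (11, 22, 14, k, x, a, u), (11, 22, 14, k, x, v, v), (11, 28, 27, p, n, a, u), (11, 28, 27, p, n, v, v), (11, 28, 27, p, p, a, u), (11, 28, 27, p, p, v, v), (11, 28, 27, p, u, a, u), (11, 28, 27, p, u, v, v), (11, 28, 27, p, v, a, u), (11, 28, 27, p, v, v, v), (11, 28, 27, p, x, a, u), (11, 28, 27, p, x, v, v), (11, 3, 5, a, n, a, u), (11, 3, 5, a, n, v, v), (11, 3, 5, a, p, a, u), (11, 3, 5, a, p, v, v), (11, 3, 5, a, u, a, u), (11, 3, 5, a, u, v, v), (11, 3, 5, a, v, a, u), (11, 3, 5, a, v, v, v), (11, 3, 5, a, x, a, u), (11, 3, 5, a, x, v, v)}
Selection E = v: {(11, 14, 30, r, n, v, v), (11, 14, 30, r, p, v, v), (11, 14, 30, r, u, v, v), (11, 14, 30, r, v, v, v), (11, 14, 30, r, x, v, v), (11, 19, 12, k, n, v, v), (11, 19, 12, k, p, v, v), (11, 19, 12, k, u, v, v), (11, 19, 12, k, v, v, v), (11, 19, 12, k, x, v, v), (11, 22, 14, k, n, v, v), (11, 22, 14, k, p, v, v), (11, 22, 14, k, u, v, v), (11, 22, 14, k, v, v, v), (11, 22, 14, k, x, v, v), (11, 28, 27, p, n, v, v), (11, 28, 27, p, p, v, v), (11, 28, 27, p, u, v, v), (11, 28, 27, p, v, v, v), (11, 28, 27, p, x, v, v), (11, 3, 5, a, n, v, v), (11, 3, 5, a, p, v, v), (11, 3, 5, a, u, v, v), (11, 3, 5, a, v, v, v), (11, 3, 5, a, x, v, v)}
Selection C = a: {(11, 3, 5, a, n, v, v), (11, 3, 5, a, p, v, v), (11, 3, 5, a, u, v, v), (11, 3, 5, a, v, v, v), (11, 3, 5, a, x, v, v)}
π[G, D]: project onto (G, D) → {(11, n), (11, p), (11, u), (11, v), (11, x)}

{(11, n), (11, p), (11, u), (11, v), (11, x)}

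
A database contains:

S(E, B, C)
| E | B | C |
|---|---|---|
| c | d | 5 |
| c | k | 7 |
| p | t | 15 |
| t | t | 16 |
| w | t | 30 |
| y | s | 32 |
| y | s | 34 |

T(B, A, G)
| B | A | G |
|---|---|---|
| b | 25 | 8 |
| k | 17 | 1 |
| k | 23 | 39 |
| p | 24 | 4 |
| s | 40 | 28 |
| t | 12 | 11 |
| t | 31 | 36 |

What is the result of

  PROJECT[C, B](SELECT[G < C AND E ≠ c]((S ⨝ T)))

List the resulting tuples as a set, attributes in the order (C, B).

S ⋈ T (natural join on B): {(c, k, 7, 17, 1), (c, k, 7, 23, 39), (p, t, 15, 12, 11), (p, t, 15, 31, 36), (t, t, 16, 12, 11), (t, t, 16, 31, 36), (w, t, 30, 12, 11), (w, t, 30, 31, 36), (y, s, 32, 40, 28), (y, s, 34, 40, 28)}
σ[G < C AND E ≠ c]: keep tuples satisfying G < C AND E ≠ c → {(p, t, 15, 12, 11), (t, t, 16, 12, 11), (w, t, 30, 12, 11), (y, s, 32, 40, 28), (y, s, 34, 40, 28)}
π[C, B]: project onto (C, B) → {(15, t), (16, t), (30, t), (32, s), (34, s)}

{(15, t), (16, t), (30, t), (32, s), (34, s)}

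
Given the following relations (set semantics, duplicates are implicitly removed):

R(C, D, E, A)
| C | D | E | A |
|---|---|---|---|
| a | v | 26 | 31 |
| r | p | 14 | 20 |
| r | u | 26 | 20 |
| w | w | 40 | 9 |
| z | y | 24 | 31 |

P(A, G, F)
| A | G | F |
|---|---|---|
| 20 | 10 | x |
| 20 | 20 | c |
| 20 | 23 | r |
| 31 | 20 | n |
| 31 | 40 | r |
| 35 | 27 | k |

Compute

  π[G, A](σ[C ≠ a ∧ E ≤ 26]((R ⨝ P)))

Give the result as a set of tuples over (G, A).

Joining R and P on A yields {(a, v, 26, 31, 20, n), (a, v, 26, 31, 40, r), (r, p, 14, 20, 10, x), (r, p, 14, 20, 20, c), (r, p, 14, 20, 23, r), (r, u, 26, 20, 10, x), (r, u, 26, 20, 20, c), (r, u, 26, 20, 23, r), (z, y, 24, 31, 20, n), (z, y, 24, 31, 40, r)}.
Selection C ≠ a ∧ E ≤ 26: {(r, p, 14, 20, 10, x), (r, p, 14, 20, 20, c), (r, p, 14, 20, 23, r), (r, u, 26, 20, 10, x), (r, u, 26, 20, 20, c), (r, u, 26, 20, 23, r), (z, y, 24, 31, 20, n), (z, y, 24, 31, 40, r)}
π[G, A]: project onto (G, A) (3 duplicate(s) eliminated) → {(10, 20), (20, 20), (20, 31), (23, 20), (40, 31)}

{(10, 20), (20, 20), (20, 31), (23, 20), (40, 31)}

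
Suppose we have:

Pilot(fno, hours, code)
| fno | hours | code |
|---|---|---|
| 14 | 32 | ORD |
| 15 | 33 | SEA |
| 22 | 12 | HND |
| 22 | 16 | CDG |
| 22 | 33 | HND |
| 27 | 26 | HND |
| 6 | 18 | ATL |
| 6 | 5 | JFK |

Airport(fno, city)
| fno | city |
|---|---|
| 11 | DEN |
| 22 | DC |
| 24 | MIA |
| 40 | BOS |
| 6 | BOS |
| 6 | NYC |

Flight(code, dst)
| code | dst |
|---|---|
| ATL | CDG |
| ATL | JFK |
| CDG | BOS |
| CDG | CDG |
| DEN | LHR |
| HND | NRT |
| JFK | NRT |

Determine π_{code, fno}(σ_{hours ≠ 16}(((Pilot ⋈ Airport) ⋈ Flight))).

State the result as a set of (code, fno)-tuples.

Joining Pilot and Airport on fno yields {(22, 12, HND, DC), (22, 16, CDG, DC), (22, 33, HND, DC), (6, 18, ATL, BOS), (6, 18, ATL, NYC), (6, 5, JFK, BOS), (6, 5, JFK, NYC)}.
Joining (Pilot ⋈ Airport) and Flight on code yields {(22, 12, HND, DC, NRT), (22, 16, CDG, DC, BOS), (22, 16, CDG, DC, CDG), (22, 33, HND, DC, NRT), (6, 18, ATL, BOS, CDG), (6, 18, ATL, BOS, JFK), (6, 18, ATL, NYC, CDG), (6, 18, ATL, NYC, JFK), (6, 5, JFK, BOS, NRT), (6, 5, JFK, NYC, NRT)}.
Selection hours ≠ 16: {(22, 12, HND, DC, NRT), (22, 33, HND, DC, NRT), (6, 18, ATL, BOS, CDG), (6, 18, ATL, BOS, JFK), (6, 18, ATL, NYC, CDG), (6, 18, ATL, NYC, JFK), (6, 5, JFK, BOS, NRT), (6, 5, JFK, NYC, NRT)}
Keep only column(s) code, fno (5 duplicate(s) eliminated): {(ATL, 6), (HND, 22), (JFK, 6)}

{(ATL, 6), (HND, 22), (JFK, 6)}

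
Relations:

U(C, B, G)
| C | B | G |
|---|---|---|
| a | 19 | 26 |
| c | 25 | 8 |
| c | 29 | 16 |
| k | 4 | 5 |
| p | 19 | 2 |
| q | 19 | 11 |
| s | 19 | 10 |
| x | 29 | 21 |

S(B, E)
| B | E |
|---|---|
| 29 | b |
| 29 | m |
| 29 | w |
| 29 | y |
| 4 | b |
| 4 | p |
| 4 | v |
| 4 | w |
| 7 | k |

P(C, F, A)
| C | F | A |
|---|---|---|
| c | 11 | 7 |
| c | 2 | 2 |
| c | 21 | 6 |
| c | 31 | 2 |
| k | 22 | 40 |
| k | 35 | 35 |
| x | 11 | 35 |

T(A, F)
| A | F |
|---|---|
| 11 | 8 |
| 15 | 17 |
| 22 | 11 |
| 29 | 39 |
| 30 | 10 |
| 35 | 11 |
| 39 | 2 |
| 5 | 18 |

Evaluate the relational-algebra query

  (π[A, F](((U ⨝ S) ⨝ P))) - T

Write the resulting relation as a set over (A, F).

{(2, 2), (2, 31), (35, 35), (40, 22), (6, 21), (7, 11)}

U ⋈ S (natural join on B): {(c, 29, 16, b), (c, 29, 16, m), (c, 29, 16, w), (c, 29, 16, y), (k, 4, 5, b), (k, 4, 5, p), (k, 4, 5, v), (k, 4, 5, w), (x, 29, 21, b), (x, 29, 21, m), (x, 29, 21, w), (x, 29, 21, y)}
(U ⨝ S) ⋈ P (natural join on C): {(c, 29, 16, b, 11, 7), (c, 29, 16, b, 2, 2), (c, 29, 16, b, 21, 6), (c, 29, 16, b, 31, 2), (c, 29, 16, m, 11, 7), (c, 29, 16, m, 2, 2), (c, 29, 16, m, 21, 6), (c, 29, 16, m, 31, 2), (c, 29, 16, w, 11, 7), (c, 29, 16, w, 2, 2), (c, 29, 16, w, 21, 6), (c, 29, 16, w, 31, 2), (c, 29, 16, y, 11, 7), (c, 29, 16, y, 2, 2), (c, 29, 16, y, 21, 6), (c, 29, 16, y, 31, 2), (k, 4, 5, b, 22, 40), (k, 4, 5, b, 35, 35), (k, 4, 5, p, 22, 40), (k, 4, 5, p, 35, 35), (k, 4, 5, v, 22, 40), (k, 4, 5, v, 35, 35), (k, 4, 5, w, 22, 40), (k, 4, 5, w, 35, 35), (x, 29, 21, b, 11, 35), (x, 29, 21, m, 11, 35), (x, 29, 21, w, 11, 35), (x, 29, 21, y, 11, 35)}
Keep only column(s) A, F (21 duplicate(s) eliminated): {(2, 2), (2, 31), (35, 11), (35, 35), (40, 22), (6, 21), (7, 11)}
Set difference of the two operands is {(2, 2), (2, 31), (35, 35), (40, 22), (6, 21), (7, 11)}.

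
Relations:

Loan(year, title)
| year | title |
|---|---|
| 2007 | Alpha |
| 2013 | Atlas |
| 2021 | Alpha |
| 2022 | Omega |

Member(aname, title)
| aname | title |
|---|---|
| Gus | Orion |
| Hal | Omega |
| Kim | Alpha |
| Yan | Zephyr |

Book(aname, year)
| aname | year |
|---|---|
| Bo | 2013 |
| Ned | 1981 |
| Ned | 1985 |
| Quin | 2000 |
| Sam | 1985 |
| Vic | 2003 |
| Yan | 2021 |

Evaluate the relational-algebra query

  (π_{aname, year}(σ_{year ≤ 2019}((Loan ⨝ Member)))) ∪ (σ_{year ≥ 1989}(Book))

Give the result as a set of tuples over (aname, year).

{(Bo, 2013), (Kim, 2007), (Quin, 2000), (Vic, 2003), (Yan, 2021)}

Natural join on title: {(2007, Alpha, Kim), (2021, Alpha, Kim), (2022, Omega, Hal)}
Filtering on year ≤ 2019 leaves {(2007, Alpha, Kim)}.
π_{aname, year} gives {(Kim, 2007)}.
Filtering on year ≥ 1989 leaves {(Bo, 2013), (Quin, 2000), (Vic, 2003), (Yan, 2021)}.
Union: {(Kim, 2007)} with {(Bo, 2013), (Quin, 2000), (Vic, 2003), (Yan, 2021)} → {(Bo, 2013), (Kim, 2007), (Quin, 2000), (Vic, 2003), (Yan, 2021)}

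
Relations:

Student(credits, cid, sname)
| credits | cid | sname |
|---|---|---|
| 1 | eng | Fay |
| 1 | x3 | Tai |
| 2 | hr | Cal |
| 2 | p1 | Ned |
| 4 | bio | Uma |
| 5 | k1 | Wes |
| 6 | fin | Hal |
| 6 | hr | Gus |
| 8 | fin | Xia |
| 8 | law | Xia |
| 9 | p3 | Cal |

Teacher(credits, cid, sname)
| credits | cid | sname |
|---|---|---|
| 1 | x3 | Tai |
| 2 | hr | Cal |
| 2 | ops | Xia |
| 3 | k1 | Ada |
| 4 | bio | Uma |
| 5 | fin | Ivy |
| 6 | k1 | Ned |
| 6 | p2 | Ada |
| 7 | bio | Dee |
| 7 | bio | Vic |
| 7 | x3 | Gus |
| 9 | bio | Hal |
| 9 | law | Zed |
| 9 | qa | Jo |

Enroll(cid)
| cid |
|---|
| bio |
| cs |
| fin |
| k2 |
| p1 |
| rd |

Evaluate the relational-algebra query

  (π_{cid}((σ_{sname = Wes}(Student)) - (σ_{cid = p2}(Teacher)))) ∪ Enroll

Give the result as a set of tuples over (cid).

{bio, cs, fin, k1, k2, p1, rd}

σ[sname = Wes]: keep tuples satisfying sname = Wes → {(5, k1, Wes)}
σ[cid = p2]: keep tuples satisfying cid = p2 → {(6, p2, Ada)}
Set difference of the two operands is {(5, k1, Wes)}.
Projecting to cid: {k1}
Set union of the two operands is {bio, cs, fin, k1, k2, p1, rd}.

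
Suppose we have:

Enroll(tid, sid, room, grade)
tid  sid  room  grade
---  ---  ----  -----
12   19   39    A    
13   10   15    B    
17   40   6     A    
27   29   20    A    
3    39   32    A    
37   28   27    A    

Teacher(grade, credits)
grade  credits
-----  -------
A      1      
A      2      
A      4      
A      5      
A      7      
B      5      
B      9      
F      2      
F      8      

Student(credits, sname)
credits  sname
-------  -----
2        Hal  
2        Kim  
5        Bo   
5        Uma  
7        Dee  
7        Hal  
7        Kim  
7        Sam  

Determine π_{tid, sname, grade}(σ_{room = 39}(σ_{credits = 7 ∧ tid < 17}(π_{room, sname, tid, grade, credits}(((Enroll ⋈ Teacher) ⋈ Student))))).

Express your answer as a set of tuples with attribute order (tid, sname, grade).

Enroll ⋈ Teacher (natural join on grade): {(12, 19, 39, A, 1), (12, 19, 39, A, 2), (12, 19, 39, A, 4), (12, 19, 39, A, 5), (12, 19, 39, A, 7), (13, 10, 15, B, 5), (13, 10, 15, B, 9), (17, 40, 6, A, 1), (17, 40, 6, A, 2), (17, 40, 6, A, 4), (17, 40, 6, A, 5), (17, 40, 6, A, 7), (27, 29, 20, A, 1), (27, 29, 20, A, 2), (27, 29, 20, A, 4), (27, 29, 20, A, 5), (27, 29, 20, A, 7), (3, 39, 32, A, 1), (3, 39, 32, A, 2), (3, 39, 32, A, 4), (3, 39, 32, A, 5), (3, 39, 32, A, 7), (37, 28, 27, A, 1), (37, 28, 27, A, 2), (37, 28, 27, A, 4), (37, 28, 27, A, 5), (37, 28, 27, A, 7)}
(Enroll ⋈ Teacher) ⋈ Student (natural join on credits): {(12, 19, 39, A, 2, Hal), (12, 19, 39, A, 2, Kim), (12, 19, 39, A, 5, Bo), (12, 19, 39, A, 5, Uma), (12, 19, 39, A, 7, Dee), (12, 19, 39, A, 7, Hal), (12, 19, 39, A, 7, Kim), (12, 19, 39, A, 7, Sam), (13, 10, 15, B, 5, Bo), (13, 10, 15, B, 5, Uma), (17, 40, 6, A, 2, Hal), (17, 40, 6, A, 2, Kim), (17, 40, 6, A, 5, Bo), (17, 40, 6, A, 5, Uma), (17, 40, 6, A, 7, Dee), (17, 40, 6, A, 7, Hal), (17, 40, 6, A, 7, Kim), (17, 40, 6, A, 7, Sam), (27, 29, 20, A, 2, Hal), (27, 29, 20, A, 2, Kim), (27, 29, 20, A, 5, Bo), (27, 29, 20, A, 5, Uma), (27, 29, 20, A, 7, Dee), (27, 29, 20, A, 7, Hal), (27, 29, 20, A, 7, Kim), (27, 29, 20, A, 7, Sam), (3, 39, 32, A, 2, Hal), (3, 39, 32, A, 2, Kim), (3, 39, 32, A, 5, Bo), (3, 39, 32, A, 5, Uma), (3, 39, 32, A, 7, Dee), (3, 39, 32, A, 7, Hal), (3, 39, 32, A, 7, Kim), (3, 39, 32, A, 7, Sam), (37, 28, 27, A, 2, Hal), (37, 28, 27, A, 2, Kim), (37, 28, 27, A, 5, Bo), (37, 28, 27, A, 5, Uma), (37, 28, 27, A, 7, Dee), (37, 28, 27, A, 7, Hal), (37, 28, 27, A, 7, Kim), (37, 28, 27, A, 7, Sam)}
π_{room, sname, tid, grade, credits} gives {(15, Bo, 13, B, 5), (15, Uma, 13, B, 5), (20, Bo, 27, A, 5), (20, Dee, 27, A, 7), (20, Hal, 27, A, 2), (20, Hal, 27, A, 7), (20, Kim, 27, A, 2), (20, Kim, 27, A, 7), (20, Sam, 27, A, 7), (20, Uma, 27, A, 5), (27, Bo, 37, A, 5), (27, Dee, 37, A, 7), (27, Hal, 37, A, 2), (27, Hal, 37, A, 7), (27, Kim, 37, A, 2), (27, Kim, 37, A, 7), (27, Sam, 37, A, 7), (27, Uma, 37, A, 5), (32, Bo, 3, A, 5), (32, Dee, 3, A, 7), (32, Hal, 3, A, 2), (32, Hal, 3, A, 7), (32, Kim, 3, A, 2), (32, Kim, 3, A, 7), (32, Sam, 3, A, 7), (32, Uma, 3, A, 5), (39, Bo, 12, A, 5), (39, Dee, 12, A, 7), (39, Hal, 12, A, 2), (39, Hal, 12, A, 7), (39, Kim, 12, A, 2), (39, Kim, 12, A, 7), (39, Sam, 12, A, 7), (39, Uma, 12, A, 5), (6, Bo, 17, A, 5), (6, Dee, 17, A, 7), (6, Hal, 17, A, 2), (6, Hal, 17, A, 7), (6, Kim, 17, A, 2), (6, Kim, 17, A, 7), (6, Sam, 17, A, 7), (6, Uma, 17, A, 5)}.
Selection credits = 7 ∧ tid < 17: {(32, Dee, 3, A, 7), (32, Hal, 3, A, 7), (32, Kim, 3, A, 7), (32, Sam, 3, A, 7), (39, Dee, 12, A, 7), (39, Hal, 12, A, 7), (39, Kim, 12, A, 7), (39, Sam, 12, A, 7)}
Selection room = 39: {(39, Dee, 12, A, 7), (39, Hal, 12, A, 7), (39, Kim, 12, A, 7), (39, Sam, 12, A, 7)}
π_{tid, sname, grade} gives {(12, Dee, A), (12, Hal, A), (12, Kim, A), (12, Sam, A)}.

{(12, Dee, A), (12, Hal, A), (12, Kim, A), (12, Sam, A)}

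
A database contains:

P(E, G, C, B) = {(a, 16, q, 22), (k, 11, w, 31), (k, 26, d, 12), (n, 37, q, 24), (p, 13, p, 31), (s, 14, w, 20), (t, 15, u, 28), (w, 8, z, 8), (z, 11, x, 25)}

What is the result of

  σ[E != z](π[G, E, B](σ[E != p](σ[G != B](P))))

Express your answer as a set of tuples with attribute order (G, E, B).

{(11, k, 31), (14, s, 20), (15, t, 28), (16, a, 22), (26, k, 12), (37, n, 24)}

Filtering on G != B leaves {(a, 16, q, 22), (k, 11, w, 31), (k, 26, d, 12), (n, 37, q, 24), (p, 13, p, 31), (s, 14, w, 20), (t, 15, u, 28), (z, 11, x, 25)}.
Filtering on E != p leaves {(a, 16, q, 22), (k, 11, w, 31), (k, 26, d, 12), (n, 37, q, 24), (s, 14, w, 20), (t, 15, u, 28), (z, 11, x, 25)}.
π_{G, E, B} gives {(11, k, 31), (11, z, 25), (14, s, 20), (15, t, 28), (16, a, 22), (26, k, 12), (37, n, 24)}.
Filtering on E != z leaves {(11, k, 31), (14, s, 20), (15, t, 28), (16, a, 22), (26, k, 12), (37, n, 24)}.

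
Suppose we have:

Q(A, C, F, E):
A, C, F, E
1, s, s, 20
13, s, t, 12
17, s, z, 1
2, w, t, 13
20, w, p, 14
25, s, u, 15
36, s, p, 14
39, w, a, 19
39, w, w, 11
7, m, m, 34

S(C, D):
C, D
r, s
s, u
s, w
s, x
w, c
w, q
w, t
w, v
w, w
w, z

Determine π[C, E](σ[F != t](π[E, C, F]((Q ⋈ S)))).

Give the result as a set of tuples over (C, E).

{(s, 1), (s, 14), (s, 15), (s, 20), (w, 11), (w, 14), (w, 19)}

Natural join on C: {(1, s, s, 20, u), (1, s, s, 20, w), (1, s, s, 20, x), (13, s, t, 12, u), (13, s, t, 12, w), (13, s, t, 12, x), (17, s, z, 1, u), (17, s, z, 1, w), (17, s, z, 1, x), (2, w, t, 13, c), (2, w, t, 13, q), (2, w, t, 13, t), (2, w, t, 13, v), (2, w, t, 13, w), (2, w, t, 13, z), (20, w, p, 14, c), (20, w, p, 14, q), (20, w, p, 14, t), (20, w, p, 14, v), (20, w, p, 14, w), (20, w, p, 14, z), (25, s, u, 15, u), (25, s, u, 15, w), (25, s, u, 15, x), (36, s, p, 14, u), (36, s, p, 14, w), (36, s, p, 14, x), (39, w, a, 19, c), (39, w, a, 19, q), (39, w, a, 19, t), (39, w, a, 19, v), (39, w, a, 19, w), (39, w, a, 19, z), (39, w, w, 11, c), (39, w, w, 11, q), (39, w, w, 11, t), (39, w, w, 11, v), (39, w, w, 11, w), (39, w, w, 11, z)}
Projecting to E, C, F (30 duplicate(s) eliminated): {(1, s, z), (11, w, w), (12, s, t), (13, w, t), (14, s, p), (14, w, p), (15, s, u), (19, w, a), (20, s, s)}
Selection F != t: {(1, s, z), (11, w, w), (14, s, p), (14, w, p), (15, s, u), (19, w, a), (20, s, s)}
Projecting to C, E: {(s, 1), (s, 14), (s, 15), (s, 20), (w, 11), (w, 14), (w, 19)}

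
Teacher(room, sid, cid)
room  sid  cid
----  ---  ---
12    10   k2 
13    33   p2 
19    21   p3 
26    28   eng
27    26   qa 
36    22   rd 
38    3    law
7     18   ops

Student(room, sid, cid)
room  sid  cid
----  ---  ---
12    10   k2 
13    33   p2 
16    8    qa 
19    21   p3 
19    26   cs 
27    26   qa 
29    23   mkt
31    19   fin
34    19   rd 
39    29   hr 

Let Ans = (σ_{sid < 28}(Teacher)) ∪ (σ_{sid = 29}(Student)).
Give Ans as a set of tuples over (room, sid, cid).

{(12, 10, k2), (19, 21, p3), (27, 26, qa), (36, 22, rd), (38, 3, law), (39, 29, hr), (7, 18, ops)}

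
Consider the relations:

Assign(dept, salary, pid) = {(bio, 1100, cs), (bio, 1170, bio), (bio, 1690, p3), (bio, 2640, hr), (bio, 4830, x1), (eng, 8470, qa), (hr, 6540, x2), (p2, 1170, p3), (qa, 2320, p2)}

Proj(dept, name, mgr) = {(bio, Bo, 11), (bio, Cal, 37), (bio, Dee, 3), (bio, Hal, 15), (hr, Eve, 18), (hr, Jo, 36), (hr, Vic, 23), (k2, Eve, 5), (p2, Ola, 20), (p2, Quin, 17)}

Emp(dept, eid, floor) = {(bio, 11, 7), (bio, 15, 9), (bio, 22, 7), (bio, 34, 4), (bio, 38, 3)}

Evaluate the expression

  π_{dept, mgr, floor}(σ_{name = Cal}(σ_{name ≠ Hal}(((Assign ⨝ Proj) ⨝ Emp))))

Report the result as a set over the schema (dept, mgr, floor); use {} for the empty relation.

{(bio, 37, 3), (bio, 37, 4), (bio, 37, 7), (bio, 37, 9)}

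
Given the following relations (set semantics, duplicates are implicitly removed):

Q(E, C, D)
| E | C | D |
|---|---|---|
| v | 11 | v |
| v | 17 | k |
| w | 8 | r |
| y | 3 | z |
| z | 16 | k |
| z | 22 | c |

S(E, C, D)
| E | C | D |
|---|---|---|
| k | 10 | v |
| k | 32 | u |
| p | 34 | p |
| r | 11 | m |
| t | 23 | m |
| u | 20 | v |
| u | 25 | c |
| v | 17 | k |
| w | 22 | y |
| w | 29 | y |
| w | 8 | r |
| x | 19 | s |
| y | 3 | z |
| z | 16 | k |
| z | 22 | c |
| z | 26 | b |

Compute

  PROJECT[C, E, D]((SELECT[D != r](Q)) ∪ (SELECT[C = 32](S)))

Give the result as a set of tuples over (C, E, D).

{(11, v, v), (16, z, k), (17, v, k), (22, z, c), (3, y, z), (32, k, u)}

Apply σ_{D != r}; surviving tuples: {(v, 11, v), (v, 17, k), (y, 3, z), (z, 16, k), (z, 22, c)}
Apply σ_{C = 32}; surviving tuples: {(k, 32, u)}
Taking the union: {(k, 32, u), (v, 11, v), (v, 17, k), (y, 3, z), (z, 16, k), (z, 22, c)}
Projecting to C, E, D: {(11, v, v), (16, z, k), (17, v, k), (22, z, c), (3, y, z), (32, k, u)}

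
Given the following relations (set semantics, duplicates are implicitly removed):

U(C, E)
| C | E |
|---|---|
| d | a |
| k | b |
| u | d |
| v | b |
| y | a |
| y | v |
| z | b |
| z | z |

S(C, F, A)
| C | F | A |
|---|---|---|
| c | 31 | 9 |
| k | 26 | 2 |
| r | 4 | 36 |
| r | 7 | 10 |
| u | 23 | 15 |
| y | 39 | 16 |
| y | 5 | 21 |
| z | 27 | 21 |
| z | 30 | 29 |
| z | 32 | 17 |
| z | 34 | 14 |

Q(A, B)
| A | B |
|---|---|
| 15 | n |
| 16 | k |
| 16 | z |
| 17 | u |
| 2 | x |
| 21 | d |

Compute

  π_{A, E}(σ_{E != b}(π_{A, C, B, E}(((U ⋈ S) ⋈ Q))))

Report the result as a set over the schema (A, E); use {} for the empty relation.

Joining U and S on C yields {(k, b, 26, 2), (u, d, 23, 15), (y, a, 39, 16), (y, a, 5, 21), (y, v, 39, 16), (y, v, 5, 21), (z, b, 27, 21), (z, b, 30, 29), (z, b, 32, 17), (z, b, 34, 14), (z, z, 27, 21), (z, z, 30, 29), (z, z, 32, 17), (z, z, 34, 14)}.
Joining (U ⋈ S) and Q on A yields {(k, b, 26, 2, x), (u, d, 23, 15, n), (y, a, 39, 16, k), (y, a, 39, 16, z), (y, a, 5, 21, d), (y, v, 39, 16, k), (y, v, 39, 16, z), (y, v, 5, 21, d), (z, b, 27, 21, d), (z, b, 32, 17, u), (z, z, 27, 21, d), (z, z, 32, 17, u)}.
Projecting to A, C, B, E: {(15, u, n, d), (16, y, k, a), (16, y, k, v), (16, y, z, a), (16, y, z, v), (17, z, u, b), (17, z, u, z), (2, k, x, b), (21, y, d, a), (21, y, d, v), (21, z, d, b), (21, z, d, z)}
Filtering on E != b leaves {(15, u, n, d), (16, y, k, a), (16, y, k, v), (16, y, z, a), (16, y, z, v), (17, z, u, z), (21, y, d, a), (21, y, d, v), (21, z, d, z)}.
Projecting to A, E (2 duplicate(s) eliminated): {(15, d), (16, a), (16, v), (17, z), (21, a), (21, v), (21, z)}

{(15, d), (16, a), (16, v), (17, z), (21, a), (21, v), (21, z)}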